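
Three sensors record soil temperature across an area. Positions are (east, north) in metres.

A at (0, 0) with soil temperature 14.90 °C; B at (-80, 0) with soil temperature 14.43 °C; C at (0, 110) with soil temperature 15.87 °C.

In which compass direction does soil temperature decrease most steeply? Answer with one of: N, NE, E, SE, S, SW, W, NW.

SW

∂T/∂x = (14.43 − 14.90) / (-80 − 0) = +0.005875
∂T/∂y = (15.87 − 14.90) / (110 − 0) = +0.008818
Steepest decrease is along −∇f = (-0.005875 E, -0.008818 N) → southwest.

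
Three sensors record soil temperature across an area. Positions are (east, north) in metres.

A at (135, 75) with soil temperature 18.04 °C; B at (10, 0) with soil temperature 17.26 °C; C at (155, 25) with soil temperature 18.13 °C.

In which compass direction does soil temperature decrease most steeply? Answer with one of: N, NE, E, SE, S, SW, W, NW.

W

Three-point gradient (reference A): Δ to B = (-125, -75, -0.78), Δ to C = (20, -50, +0.09).
∂T/∂x = +0.005903, ∂T/∂y = +0.0005613 (det = 7750).
Steepest decrease is along −∇f = (-0.005903 E, -0.0005613 N) → west.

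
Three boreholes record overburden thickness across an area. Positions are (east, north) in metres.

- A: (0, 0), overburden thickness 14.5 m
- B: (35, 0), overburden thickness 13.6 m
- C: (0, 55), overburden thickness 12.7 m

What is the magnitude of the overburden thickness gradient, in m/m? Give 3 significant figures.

0.0416 m/m

∂d/∂x = (13.6 − 14.5) / (35 − 0) = -0.02571
∂d/∂y = (12.7 − 14.5) / (55 − 0) = -0.03273
|∇f| = √(-0.02571² + -0.03273²) = 0.04162 m/m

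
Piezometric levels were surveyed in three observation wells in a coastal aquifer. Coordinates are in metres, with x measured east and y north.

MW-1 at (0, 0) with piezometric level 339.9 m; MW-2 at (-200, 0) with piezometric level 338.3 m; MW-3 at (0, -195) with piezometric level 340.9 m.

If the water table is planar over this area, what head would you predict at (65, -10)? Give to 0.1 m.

340.5 m

∂h/∂x = (338.3 − 339.9) / (-200 − 0) = +0.008000
∂h/∂y = (340.9 − 339.9) / (-195 − 0) = -0.005128
h(65, -10) = 339.9 + (+0.008000)·(65) + (-0.005128)·(-10) = 339.9 +0.520 +0.051 = 340.471 m.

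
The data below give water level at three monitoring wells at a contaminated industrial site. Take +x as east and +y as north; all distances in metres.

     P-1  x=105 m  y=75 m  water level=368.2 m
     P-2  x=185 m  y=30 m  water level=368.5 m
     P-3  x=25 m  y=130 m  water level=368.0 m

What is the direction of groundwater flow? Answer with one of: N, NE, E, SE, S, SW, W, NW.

SW

Taking P-1 as reference: P-2−P-1 = (80, -45, +0.3); P-3−P-1 = (-80, 55, -0.2).
Determinant of the coordinate differences = 80·55 − (-80)·(-45) = 800.
∂h/∂x = [(+0.3)·55 − (-0.2)·(-45)] / 800 = +0.009375
∂h/∂y = [80·(-0.2) − (-80)·(+0.3)] / 800 = +0.01000
Flow = −∇h = (-0.009375 east, -0.01000 north), which points southwest.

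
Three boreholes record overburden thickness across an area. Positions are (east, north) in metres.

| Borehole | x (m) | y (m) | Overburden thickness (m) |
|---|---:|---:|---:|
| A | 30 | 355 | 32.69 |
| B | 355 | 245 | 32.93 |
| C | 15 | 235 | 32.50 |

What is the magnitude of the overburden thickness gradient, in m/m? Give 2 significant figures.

0.0019 m/m

Taking A as reference: B−A = (325, -110, +0.24); C−A = (-15, -120, -0.19).
Determinant of the coordinate differences = 325·(-120) − (-15)·(-110) = -40650.
∂d/∂x = [(+0.24)·(-120) − (-0.19)·(-110)] / -40650 = +0.001223
∂d/∂y = [325·(-0.19) − (-15)·(+0.24)] / -40650 = +0.001431
|∇f| = √(0.001223² + 0.001431²) = 0.001882 m/m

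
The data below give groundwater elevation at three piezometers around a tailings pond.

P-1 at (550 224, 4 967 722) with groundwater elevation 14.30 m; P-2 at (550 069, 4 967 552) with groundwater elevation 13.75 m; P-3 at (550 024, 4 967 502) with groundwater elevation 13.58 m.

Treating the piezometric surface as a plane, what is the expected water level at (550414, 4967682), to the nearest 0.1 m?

Three-point gradient (reference P-1): Δ to P-2 = (-155, -170, -0.55), Δ to P-3 = (-200, -220, -0.72).
∂h/∂x = -0.01400, ∂h/∂y = +0.01600 (det = 100).
h(550414, 4967682) = 14.30 + (-0.01400)·(190) + (+0.01600)·(-40) = 14.30 -2.660 -0.640 = 11.000 m.

11.0 m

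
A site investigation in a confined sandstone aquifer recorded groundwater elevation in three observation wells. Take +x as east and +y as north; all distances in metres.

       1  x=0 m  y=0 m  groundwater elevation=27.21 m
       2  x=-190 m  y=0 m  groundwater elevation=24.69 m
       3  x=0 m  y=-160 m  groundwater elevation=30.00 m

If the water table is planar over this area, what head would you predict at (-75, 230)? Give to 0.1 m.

∂h/∂x = (24.69 − 27.21) / (-190 − 0) = +0.01326
∂h/∂y = (30.00 − 27.21) / (-160 − 0) = -0.01744
h(-75, 230) = 27.21 + (+0.01326)·(-75) + (-0.01744)·(230) = 27.21 -0.995 -4.011 = 22.205 m.

22.2 m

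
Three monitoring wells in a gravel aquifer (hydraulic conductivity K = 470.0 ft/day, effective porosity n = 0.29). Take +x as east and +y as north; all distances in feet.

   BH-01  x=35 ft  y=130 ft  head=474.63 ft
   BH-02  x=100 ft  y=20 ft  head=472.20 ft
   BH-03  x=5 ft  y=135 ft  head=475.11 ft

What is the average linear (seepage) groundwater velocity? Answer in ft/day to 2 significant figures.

32 ft/day

With h = a·x + b·y + c and BH-01 as origin, the differences give:
  65·a + (-110)·b = -2.43
  (-30)·a + 5·b = +0.48
Eliminate b (×5 and ×(-110), subtract): -2975·a = 40.650 → a = ∂h/∂x = -0.01366
Back-substitute: b = ∂h/∂y = +0.01402.
|∇h| = √(-0.01366² + 0.01402²) = 0.01957
Seepage velocity v = K·i/n = 470.0 × 0.01957 / 0.29 = 31.72 ft/day.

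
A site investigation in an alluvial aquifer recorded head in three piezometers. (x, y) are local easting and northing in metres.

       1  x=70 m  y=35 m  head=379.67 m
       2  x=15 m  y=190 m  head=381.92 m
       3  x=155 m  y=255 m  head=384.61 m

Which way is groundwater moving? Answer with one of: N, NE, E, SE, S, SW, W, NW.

Differences from 1: to 2 (Δx, Δy, Δh) = (-55, 155, +2.25); to 3 = (85, 220, +4.94).
Determinant of the coordinate differences = (-55)·220 − 85·155 = -25275.
∂h/∂x = [(+2.25)·220 − (+4.94)·155] / -25275 = +0.01071
∂h/∂y = [(-55)·(+4.94) − 85·(+2.25)] / -25275 = +0.01832
Flow = −∇h = (-0.01071 east, -0.01832 north), which points southwest.

SW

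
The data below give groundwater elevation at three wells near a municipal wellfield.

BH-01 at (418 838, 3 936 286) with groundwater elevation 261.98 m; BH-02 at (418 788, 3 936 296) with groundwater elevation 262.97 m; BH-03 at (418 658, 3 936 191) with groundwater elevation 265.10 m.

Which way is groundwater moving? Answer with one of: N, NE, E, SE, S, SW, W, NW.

E

Taking BH-01 as reference: BH-02−BH-01 = (-50, 10, +0.99); BH-03−BH-01 = (-180, -95, +3.12).
Determinant of the coordinate differences = (-50)·(-95) − (-180)·10 = 6550.
∂h/∂x = [(+0.99)·(-95) − (+3.12)·10] / 6550 = -0.01912
∂h/∂y = [(-50)·(+3.12) − (-180)·(+0.99)] / 6550 = +0.003389
Flow = −∇h = (+0.01912 east, -0.003389 north), which points east.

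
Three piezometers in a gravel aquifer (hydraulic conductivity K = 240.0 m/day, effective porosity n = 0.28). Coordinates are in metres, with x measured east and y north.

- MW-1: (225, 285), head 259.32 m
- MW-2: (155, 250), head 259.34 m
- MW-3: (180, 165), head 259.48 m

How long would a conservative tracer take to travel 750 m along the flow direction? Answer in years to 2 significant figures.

With h = a·x + b·y + c and MW-1 as origin, the differences give:
  (-70)·a + (-35)·b = +0.02
  (-45)·a + (-120)·b = +0.16
Eliminate b (×(-120) and ×(-35), subtract): 6825·a = 3.200 → a = ∂h/∂x = +0.0004689
Back-substitute: b = ∂h/∂y = -0.001509.
|∇h| = √(0.0004689² + -0.001509²) = 0.00158
Seepage velocity v = K·i/n = 240.0 × 0.00158 / 0.28 = 1.354 m/day.
t = 750 / 1.354 = 553.9 days = 1.52 years.

1.5 years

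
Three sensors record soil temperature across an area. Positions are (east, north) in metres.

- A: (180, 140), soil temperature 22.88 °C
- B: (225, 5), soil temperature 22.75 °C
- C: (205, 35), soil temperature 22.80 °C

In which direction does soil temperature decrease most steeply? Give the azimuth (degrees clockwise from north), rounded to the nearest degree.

With T = a·x + b·y + c and A as origin, the differences give:
  45·a + (-135)·b = -0.13
  25·a + (-105)·b = -0.08
Eliminate b (×(-105) and ×(-135), subtract): -1350·a = 2.850 → a = ∂T/∂x = -0.002111
Back-substitute: b = ∂T/∂y = +0.0002593.
Steepest decrease is along −∇f: components (+0.002111 E, -0.0002593 N).
Azimuth = atan2(+0.002111, -0.0002593) = 97.0° ≈ 097°.

097°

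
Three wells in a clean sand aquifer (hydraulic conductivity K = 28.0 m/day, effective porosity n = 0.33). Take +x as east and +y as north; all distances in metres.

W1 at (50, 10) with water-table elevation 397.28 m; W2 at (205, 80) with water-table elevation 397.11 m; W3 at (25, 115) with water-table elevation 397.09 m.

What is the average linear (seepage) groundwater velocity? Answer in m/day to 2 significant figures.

0.16 m/day

Taking W1 as reference: W2−W1 = (155, 70, -0.17); W3−W1 = (-25, 105, -0.19).
Determinant of the coordinate differences = 155·105 − (-25)·70 = 18025.
∂h/∂x = [(-0.17)·105 − (-0.19)·70] / 18025 = -0.0002524
∂h/∂y = [155·(-0.19) − (-25)·(-0.17)] / 18025 = -0.001870
|∇h| = √(-0.0002524² + -0.001870²) = 0.001887
Seepage velocity v = K·i/n = 28.0 × 0.001887 / 0.33 = 0.1601 m/day.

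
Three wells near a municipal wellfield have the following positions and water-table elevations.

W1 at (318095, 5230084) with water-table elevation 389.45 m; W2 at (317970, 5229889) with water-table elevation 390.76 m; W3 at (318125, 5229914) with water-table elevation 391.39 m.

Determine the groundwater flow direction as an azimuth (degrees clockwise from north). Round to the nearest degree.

331°

With h = a·x + b·y + c and W1 as origin, the differences give:
  (-125)·a + (-195)·b = +1.31
  30·a + (-170)·b = +1.94
Eliminate b (×(-170) and ×(-195), subtract): 27100·a = 155.600 → a = ∂h/∂x = +0.005742
Back-substitute: b = ∂h/∂y = -0.01040.
Flow direction (−∇h) has components (-0.005742 E, +0.01040 N).
Azimuth = atan2(E, N) = atan2(-0.005742, +0.01040) = 331.1° ≈ 331°.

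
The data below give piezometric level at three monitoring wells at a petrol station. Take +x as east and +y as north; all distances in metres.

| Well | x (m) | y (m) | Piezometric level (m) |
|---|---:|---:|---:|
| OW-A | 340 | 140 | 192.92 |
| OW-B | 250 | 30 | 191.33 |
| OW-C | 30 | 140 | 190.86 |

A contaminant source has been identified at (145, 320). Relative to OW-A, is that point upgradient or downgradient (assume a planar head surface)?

upgradient

Differences from OW-A: to OW-B (Δx, Δy, Δh) = (-90, -110, -1.59); to OW-C = (-310, 0, -2.06).
Solve a·Δx + b·Δy = Δh: det = (-90)·0 − (-310)·(-110) = -34100.
∂h/∂x = [(-1.59)·0 − (-2.06)·(-110)] / -34100 = +0.006645
∂h/∂y = [(-90)·(-2.06) − (-310)·(-1.59)] / -34100 = +0.009018
Head at (145, 320) = 192.92 + (+0.006645)·(-195) + (+0.009018)·(180) = 193.25 m.
That is higher than the 192.92 m at OW-A, so the point is upgradient.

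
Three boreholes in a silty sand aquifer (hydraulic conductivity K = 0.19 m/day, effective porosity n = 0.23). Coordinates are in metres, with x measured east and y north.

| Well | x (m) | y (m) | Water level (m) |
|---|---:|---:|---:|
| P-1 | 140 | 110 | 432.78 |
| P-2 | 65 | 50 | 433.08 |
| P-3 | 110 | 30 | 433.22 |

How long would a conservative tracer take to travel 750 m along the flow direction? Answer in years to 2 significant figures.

With h = a·x + b·y + c and P-1 as origin, the differences give:
  (-75)·a + (-60)·b = +0.30
  (-30)·a + (-80)·b = +0.44
Eliminate b (×(-80) and ×(-60), subtract): 4200·a = 2.400 → a = ∂h/∂x = +0.0005714
Back-substitute: b = ∂h/∂y = -0.005714.
|∇h| = √(0.0005714² + -0.005714²) = 0.005742
Seepage velocity v = K·i/n = 0.19 × 0.005742 / 0.23 = 0.004743 m/day.
t = 750 / 0.004743 = 1.581e+05 days = 433 years.

430 years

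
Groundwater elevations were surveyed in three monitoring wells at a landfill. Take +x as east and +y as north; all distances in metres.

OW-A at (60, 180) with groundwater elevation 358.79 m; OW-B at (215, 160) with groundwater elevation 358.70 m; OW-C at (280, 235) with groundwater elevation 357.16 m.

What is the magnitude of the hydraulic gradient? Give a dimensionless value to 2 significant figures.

Taking OW-A as reference: OW-B−OW-A = (155, -20, -0.09); OW-C−OW-A = (220, 55, -1.63).
Determinant of the coordinate differences = 155·55 − 220·(-20) = 12925.
∂h/∂x = [(-0.09)·55 − (-1.63)·(-20)] / 12925 = -0.002905
∂h/∂y = [155·(-1.63) − 220·(-0.09)] / 12925 = -0.01802
|∇h| = √(-0.002905² + -0.01802²) = 0.01825

0.018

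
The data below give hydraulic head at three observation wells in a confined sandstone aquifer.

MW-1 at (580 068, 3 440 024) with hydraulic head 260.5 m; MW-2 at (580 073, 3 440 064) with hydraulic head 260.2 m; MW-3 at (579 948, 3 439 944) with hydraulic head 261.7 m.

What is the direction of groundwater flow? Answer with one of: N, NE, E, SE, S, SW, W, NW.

Taking MW-1 as reference: MW-2−MW-1 = (5, 40, -0.3); MW-3−MW-1 = (-120, -80, +1.2).
Determinant of the coordinate differences = 5·(-80) − (-120)·40 = 4400.
∂h/∂x = [(-0.3)·(-80) − (+1.2)·40] / 4400 = -0.005455
∂h/∂y = [5·(+1.2) − (-120)·(-0.3)] / 4400 = -0.006818
Flow = −∇h = (+0.005455 east, +0.006818 north), which points northeast.

NE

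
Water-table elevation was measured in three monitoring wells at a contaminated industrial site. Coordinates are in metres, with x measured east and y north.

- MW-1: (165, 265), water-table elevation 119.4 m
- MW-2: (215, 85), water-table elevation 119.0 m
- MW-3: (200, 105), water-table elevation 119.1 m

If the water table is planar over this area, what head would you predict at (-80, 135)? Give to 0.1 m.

120.8 m

Taking MW-1 as reference: MW-2−MW-1 = (50, -180, -0.4); MW-3−MW-1 = (35, -160, -0.3).
Determinant of the coordinate differences = 50·(-160) − 35·(-180) = -1700.
∂h/∂x = [(-0.4)·(-160) − (-0.3)·(-180)] / -1700 = -0.005882
∂h/∂y = [50·(-0.3) − 35·(-0.4)] / -1700 = +0.0005882
h(-80, 135) = 119.4 + (-0.005882)·(-245) + (+0.0005882)·(-130) = 119.4 +1.441 -0.076 = 120.765 m.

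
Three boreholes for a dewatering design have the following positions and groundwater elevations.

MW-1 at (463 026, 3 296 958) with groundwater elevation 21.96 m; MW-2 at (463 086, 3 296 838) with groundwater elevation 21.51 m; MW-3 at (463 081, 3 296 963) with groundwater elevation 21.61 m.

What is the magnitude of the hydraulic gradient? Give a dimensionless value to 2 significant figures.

0.0064

With h = a·x + b·y + c and MW-1 as origin, the differences give:
  60·a + (-120)·b = -0.45
  55·a + 5·b = -0.35
Eliminate b (×5 and ×(-120), subtract): 6900·a = -44.250 → a = ∂h/∂x = -0.006413
Back-substitute: b = ∂h/∂y = +0.0005435.
|∇h| = √(-0.006413² + 0.0005435²) = 0.006436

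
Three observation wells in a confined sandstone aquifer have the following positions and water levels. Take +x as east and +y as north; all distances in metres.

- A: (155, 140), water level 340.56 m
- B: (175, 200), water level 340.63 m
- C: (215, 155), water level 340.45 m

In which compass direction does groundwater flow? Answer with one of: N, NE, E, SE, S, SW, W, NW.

SE

With h = a·x + b·y + c and A as origin, the differences give:
  20·a + 60·b = +0.07
  60·a + 15·b = -0.11
Eliminate b (×15 and ×60, subtract): -3300·a = 7.650 → a = ∂h/∂x = -0.002318
Back-substitute: b = ∂h/∂y = +0.001939.
Flow = −∇h = (+0.002318 east, -0.001939 north), which points southeast.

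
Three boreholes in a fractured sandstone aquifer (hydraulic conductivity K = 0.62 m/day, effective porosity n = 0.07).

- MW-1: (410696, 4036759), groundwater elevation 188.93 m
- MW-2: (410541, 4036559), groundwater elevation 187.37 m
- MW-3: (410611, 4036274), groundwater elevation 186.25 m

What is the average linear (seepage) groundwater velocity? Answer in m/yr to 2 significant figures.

20 m/yr

Taking MW-1 as reference: MW-2−MW-1 = (-155, -200, -1.56); MW-3−MW-1 = (-85, -485, -2.68).
Solve a·Δx + b·Δy = Δh: det = (-155)·(-485) − (-85)·(-200) = 58175.
∂h/∂x = [(-1.56)·(-485) − (-2.68)·(-200)] / 58175 = +0.003792
∂h/∂y = [(-155)·(-2.68) − (-85)·(-1.56)] / 58175 = +0.004861
|∇h| = √(0.003792² + 0.004861²) = 0.006165
Seepage velocity v = K·i/n = 0.62 × 0.006165 / 0.07 = 0.0546 m/day = 19.94 m/yr.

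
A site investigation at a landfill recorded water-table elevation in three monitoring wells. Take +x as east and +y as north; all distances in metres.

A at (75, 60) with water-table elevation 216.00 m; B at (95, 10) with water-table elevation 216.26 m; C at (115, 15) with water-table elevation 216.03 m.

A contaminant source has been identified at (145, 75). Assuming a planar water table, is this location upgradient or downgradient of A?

Differences from A: to B (Δx, Δy, Δh) = (20, -50, +0.26); to C = (40, -45, +0.03).
Determinant of the coordinate differences = 20·(-45) − 40·(-50) = 1100.
∂h/∂x = [(+0.26)·(-45) − (+0.03)·(-50)] / 1100 = -0.009273
∂h/∂y = [20·(+0.03) − 40·(+0.26)] / 1100 = -0.008909
Head at (145, 75) = 216.00 + (-0.009273)·(70) + (-0.008909)·(15) = 215.22 m.
That is lower than the 216.00 m at A, so the point is downgradient.

downgradient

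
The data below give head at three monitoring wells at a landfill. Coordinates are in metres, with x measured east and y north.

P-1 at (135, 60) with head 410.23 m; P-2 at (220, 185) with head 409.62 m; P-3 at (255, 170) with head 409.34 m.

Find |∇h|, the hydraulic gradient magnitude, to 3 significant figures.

Three-point gradient (reference P-1): Δ to P-2 = (85, 125, -0.61), Δ to P-3 = (120, 110, -0.89).
∂h/∂x = -0.007814, ∂h/∂y = +0.0004336 (det = -5650).
|∇h| = √(-0.007814² + 0.0004336²) = 0.007826

0.00783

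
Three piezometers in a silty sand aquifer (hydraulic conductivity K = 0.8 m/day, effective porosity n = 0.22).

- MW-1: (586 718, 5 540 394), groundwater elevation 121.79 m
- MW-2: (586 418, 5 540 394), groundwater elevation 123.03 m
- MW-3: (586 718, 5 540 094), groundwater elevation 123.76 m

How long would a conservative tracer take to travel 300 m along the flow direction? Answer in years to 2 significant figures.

∂h/∂x = (123.03 − 121.79) / (586418 − 586718) = -0.004133
∂h/∂y = (123.76 − 121.79) / (5540094 − 5540394) = -0.006567
|∇h| = √(-0.004133² + -0.006567²) = 0.007759
Seepage velocity v = K·i/n = 0.8 × 0.007759 / 0.22 = 0.02821 m/day.
t = 300 / 0.02821 = 1.063e+04 days = 29.1 years.

29 years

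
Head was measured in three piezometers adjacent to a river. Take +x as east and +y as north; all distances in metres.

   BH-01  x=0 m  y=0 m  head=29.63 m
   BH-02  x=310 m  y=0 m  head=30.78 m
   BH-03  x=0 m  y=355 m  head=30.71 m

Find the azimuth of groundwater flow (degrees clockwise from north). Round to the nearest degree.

231°

∂h/∂x = (30.78 − 29.63) / (310 − 0) = +0.003710
∂h/∂y = (30.71 − 29.63) / (355 − 0) = +0.003042
Flow direction (−∇h) has components (-0.003710 E, -0.003042 N).
Azimuth = atan2(E, N) = atan2(-0.003710, -0.003042) = 230.6° ≈ 231°.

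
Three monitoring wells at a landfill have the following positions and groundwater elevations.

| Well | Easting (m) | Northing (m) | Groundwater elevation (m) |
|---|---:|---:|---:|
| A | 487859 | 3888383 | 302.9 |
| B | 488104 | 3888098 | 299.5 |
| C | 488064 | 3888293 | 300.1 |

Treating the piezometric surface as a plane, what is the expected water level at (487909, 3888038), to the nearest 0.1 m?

302.1 m

Taking A as reference: B−A = (245, -285, -3.4); C−A = (205, -90, -2.8).
Solve a·Δx + b·Δy = Δh: det = 245·(-90) − 205·(-285) = 36375.
∂h/∂x = [(-3.4)·(-90) − (-2.8)·(-285)] / 36375 = -0.01353
∂h/∂y = [245·(-2.8) − 205·(-3.4)] / 36375 = +0.0003024
h(487909, 3888038) = 302.9 + (-0.01353)·(50) + (+0.0003024)·(-345) = 302.9 -0.676 -0.104 = 302.119 m.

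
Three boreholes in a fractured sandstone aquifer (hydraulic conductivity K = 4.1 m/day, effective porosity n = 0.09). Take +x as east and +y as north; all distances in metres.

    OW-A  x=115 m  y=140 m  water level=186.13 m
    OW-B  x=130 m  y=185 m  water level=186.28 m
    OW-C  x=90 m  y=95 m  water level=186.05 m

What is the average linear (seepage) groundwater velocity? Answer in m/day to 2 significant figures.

0.41 m/day

Three-point gradient (reference OW-A): Δ to OW-B = (15, 45, +0.15), Δ to OW-C = (-25, -45, -0.08).
∂h/∂x = -0.007000, ∂h/∂y = +0.005667 (det = 450).
|∇h| = √(-0.007000² + 0.005667²) = 0.009006
Seepage velocity v = K·i/n = 4.1 × 0.009006 / 0.09 = 0.4103 m/day.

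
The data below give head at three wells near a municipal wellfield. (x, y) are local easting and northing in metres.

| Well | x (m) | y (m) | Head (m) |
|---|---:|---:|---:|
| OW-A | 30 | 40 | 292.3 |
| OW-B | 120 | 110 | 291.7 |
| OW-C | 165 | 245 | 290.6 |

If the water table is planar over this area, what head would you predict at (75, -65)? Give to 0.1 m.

293.1 m

Three-point gradient (reference OW-A): Δ to OW-B = (90, 70, -0.6), Δ to OW-C = (135, 205, -1.7).
∂h/∂x = -0.0004444, ∂h/∂y = -0.008000 (det = 9000).
h(75, -65) = 292.3 + (-0.0004444)·(45) + (-0.008000)·(-105) = 292.3 -0.020 +0.840 = 293.120 m.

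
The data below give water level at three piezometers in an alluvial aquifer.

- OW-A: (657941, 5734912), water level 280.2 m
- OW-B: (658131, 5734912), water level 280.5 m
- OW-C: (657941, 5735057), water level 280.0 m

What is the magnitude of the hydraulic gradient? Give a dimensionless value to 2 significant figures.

0.0021

∂h/∂x = (280.5 − 280.2) / (658131 − 657941) = +0.001579
∂h/∂y = (280.0 − 280.2) / (5735057 − 5734912) = -0.001379
|∇h| = √(0.001579² + -0.001379²) = 0.002096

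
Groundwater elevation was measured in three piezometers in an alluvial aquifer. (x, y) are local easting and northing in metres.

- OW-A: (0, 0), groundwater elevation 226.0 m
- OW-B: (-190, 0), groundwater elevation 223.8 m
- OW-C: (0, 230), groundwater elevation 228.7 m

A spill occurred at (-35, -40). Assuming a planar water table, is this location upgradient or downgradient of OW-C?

downgradient

∂h/∂x = (223.8 − 226.0) / (-190 − 0) = +0.01158
∂h/∂y = (228.7 − 226.0) / (230 − 0) = +0.01174
Head at (-35, -40) = 226.0 + (+0.01158)·(-35) + (+0.01174)·(-40) = 225.13 m.
That is lower than the 228.7 m at OW-C, so the point is downgradient.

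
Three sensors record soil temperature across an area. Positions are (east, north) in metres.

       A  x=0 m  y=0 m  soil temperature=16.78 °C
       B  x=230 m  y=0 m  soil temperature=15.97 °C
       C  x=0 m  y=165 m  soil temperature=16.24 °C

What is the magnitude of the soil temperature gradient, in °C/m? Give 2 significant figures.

∂T/∂x = (15.97 − 16.78) / (230 − 0) = -0.003522
∂T/∂y = (16.24 − 16.78) / (165 − 0) = -0.003273
|∇f| = √(-0.003522² + -0.003273²) = 0.004808 °C/m

0.0048 °C/m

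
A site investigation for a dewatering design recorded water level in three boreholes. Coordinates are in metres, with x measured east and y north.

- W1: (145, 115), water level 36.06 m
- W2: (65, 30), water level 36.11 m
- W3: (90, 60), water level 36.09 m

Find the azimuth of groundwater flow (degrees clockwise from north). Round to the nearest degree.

330°

Differences from W1: to W2 (Δx, Δy, Δh) = (-80, -85, +0.05); to W3 = (-55, -55, +0.03).
Solve a·Δx + b·Δy = Δh: det = (-80)·(-55) − (-55)·(-85) = -275.
∂h/∂x = [(+0.05)·(-55) − (+0.03)·(-85)] / -275 = +0.0007273
∂h/∂y = [(-80)·(+0.03) − (-55)·(+0.05)] / -275 = -0.001273
Flow direction (−∇h) has components (-0.0007273 E, +0.001273 N).
Azimuth = atan2(E, N) = atan2(-0.0007273, +0.001273) = 330.3° ≈ 330°.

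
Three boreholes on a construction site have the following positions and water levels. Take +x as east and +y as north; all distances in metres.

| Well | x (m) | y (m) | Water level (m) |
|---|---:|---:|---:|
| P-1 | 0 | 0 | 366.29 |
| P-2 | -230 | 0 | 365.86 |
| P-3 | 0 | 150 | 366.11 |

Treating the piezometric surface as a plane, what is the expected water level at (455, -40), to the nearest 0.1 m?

∂h/∂x = (365.86 − 366.29) / (-230 − 0) = +0.001870
∂h/∂y = (366.11 − 366.29) / (150 − 0) = -0.001200
h(455, -40) = 366.29 + (+0.001870)·(455) + (-0.001200)·(-40) = 366.29 +0.851 +0.048 = 367.189 m.

367.2 m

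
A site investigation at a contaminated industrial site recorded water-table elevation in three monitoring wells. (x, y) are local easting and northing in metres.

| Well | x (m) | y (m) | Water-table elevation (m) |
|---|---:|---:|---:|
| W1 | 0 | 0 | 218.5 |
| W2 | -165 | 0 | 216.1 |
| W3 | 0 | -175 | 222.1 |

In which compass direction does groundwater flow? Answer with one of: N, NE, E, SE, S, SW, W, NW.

∂h/∂x = (216.1 − 218.5) / (-165 − 0) = +0.01455
∂h/∂y = (222.1 − 218.5) / (-175 − 0) = -0.02057
Flow = −∇h = (-0.01455 east, +0.02057 north), which points northwest.

NW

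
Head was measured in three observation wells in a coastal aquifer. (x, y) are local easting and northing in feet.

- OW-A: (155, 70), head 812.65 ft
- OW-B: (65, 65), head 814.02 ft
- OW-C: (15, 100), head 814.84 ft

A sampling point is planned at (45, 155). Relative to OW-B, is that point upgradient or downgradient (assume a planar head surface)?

Taking OW-A as reference: OW-B−OW-A = (-90, -5, +1.37); OW-C−OW-A = (-140, 30, +2.19).
Solve a·Δx + b·Δy = Δh: det = (-90)·30 − (-140)·(-5) = -3400.
∂h/∂x = [(+1.37)·30 − (+2.19)·(-5)] / -3400 = -0.01531
∂h/∂y = [(-90)·(+2.19) − (-140)·(+1.37)] / -3400 = +0.001559
Head at (45, 155) = 812.65 + (-0.01531)·(-110) + (+0.001559)·(85) = 814.47 ft.
That is higher than the 814.02 ft at OW-B, so the point is upgradient.

upgradient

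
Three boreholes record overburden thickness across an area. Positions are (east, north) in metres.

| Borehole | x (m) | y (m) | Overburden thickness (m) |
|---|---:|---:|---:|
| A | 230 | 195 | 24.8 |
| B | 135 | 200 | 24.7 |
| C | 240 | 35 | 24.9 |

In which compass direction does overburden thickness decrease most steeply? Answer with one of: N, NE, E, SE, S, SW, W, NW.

With d = a·x + b·y + c and A as origin, the differences give:
  (-95)·a + 5·b = -0.1
  10·a + (-160)·b = +0.1
Eliminate b (×(-160) and ×5, subtract): 15150·a = 15.50 → a = ∂d/∂x = +0.001023
Back-substitute: b = ∂d/∂y = -0.0005611.
Steepest decrease is along −∇f = (-0.001023 E, +0.0005611 N) → northwest.

NW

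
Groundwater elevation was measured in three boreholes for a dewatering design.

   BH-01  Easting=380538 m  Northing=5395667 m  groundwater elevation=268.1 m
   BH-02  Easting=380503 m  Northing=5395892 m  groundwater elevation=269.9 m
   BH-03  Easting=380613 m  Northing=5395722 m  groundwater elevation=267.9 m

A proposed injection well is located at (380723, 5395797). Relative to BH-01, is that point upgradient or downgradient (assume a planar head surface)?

Differences from BH-01: to BH-02 (Δx, Δy, Δh) = (-35, 225, +1.8); to BH-03 = (75, 55, -0.2).
Solve a·Δx + b·Δy = Δh: det = (-35)·55 − 75·225 = -18800.
∂h/∂x = [(+1.8)·55 − (-0.2)·225] / -18800 = -0.007660
∂h/∂y = [(-35)·(-0.2) − 75·(+1.8)] / -18800 = +0.006809
Head at (380723, 5395797) = 268.1 + (-0.007660)·(185) + (+0.006809)·(130) = 267.57 m.
That is lower than the 268.1 m at BH-01, so the point is downgradient.

downgradient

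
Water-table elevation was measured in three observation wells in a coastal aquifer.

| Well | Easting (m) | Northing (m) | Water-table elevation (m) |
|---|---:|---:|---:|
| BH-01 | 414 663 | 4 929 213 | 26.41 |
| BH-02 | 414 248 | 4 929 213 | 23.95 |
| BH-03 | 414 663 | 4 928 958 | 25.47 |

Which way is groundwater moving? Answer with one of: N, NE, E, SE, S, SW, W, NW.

SW

∂h/∂x = (23.95 − 26.41) / (414248 − 414663) = +0.005928
∂h/∂y = (25.47 − 26.41) / (4928958 − 4929213) = +0.003686
Flow = −∇h = (-0.005928 east, -0.003686 north), which points southwest.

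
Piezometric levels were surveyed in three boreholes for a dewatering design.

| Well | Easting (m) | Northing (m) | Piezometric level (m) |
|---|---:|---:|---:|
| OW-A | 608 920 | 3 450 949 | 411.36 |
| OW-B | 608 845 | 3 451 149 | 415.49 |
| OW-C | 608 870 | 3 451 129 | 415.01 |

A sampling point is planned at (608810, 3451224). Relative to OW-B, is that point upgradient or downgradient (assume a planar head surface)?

Differences from OW-A: to OW-B (Δx, Δy, Δh) = (-75, 200, +4.13); to OW-C = (-50, 180, +3.65).
Determinant of the coordinate differences = (-75)·180 − (-50)·200 = -3500.
∂h/∂x = [(+4.13)·180 − (+3.65)·200] / -3500 = -0.003829
∂h/∂y = [(-75)·(+3.65) − (-50)·(+4.13)] / -3500 = +0.01921
Head at (608810, 3451224) = 411.36 + (-0.003829)·(-110) + (+0.01921)·(275) = 417.07 m.
That is higher than the 415.49 m at OW-B, so the point is upgradient.

upgradient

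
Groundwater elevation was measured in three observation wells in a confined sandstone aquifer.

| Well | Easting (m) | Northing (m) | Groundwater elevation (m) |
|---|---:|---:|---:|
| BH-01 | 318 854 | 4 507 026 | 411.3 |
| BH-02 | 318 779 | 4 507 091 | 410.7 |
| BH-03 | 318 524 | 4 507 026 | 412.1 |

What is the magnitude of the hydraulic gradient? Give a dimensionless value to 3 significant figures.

Taking BH-01 as reference: BH-02−BH-01 = (-75, 65, -0.6); BH-03−BH-01 = (-330, 0, +0.8).
Determinant of the coordinate differences = (-75)·0 − (-330)·65 = 21450.
∂h/∂x = [(-0.6)·0 − (+0.8)·65] / 21450 = -0.002424
∂h/∂y = [(-75)·(+0.8) − (-330)·(-0.6)] / 21450 = -0.01203
|∇h| = √(-0.002424² + -0.01203²) = 0.01227

0.0123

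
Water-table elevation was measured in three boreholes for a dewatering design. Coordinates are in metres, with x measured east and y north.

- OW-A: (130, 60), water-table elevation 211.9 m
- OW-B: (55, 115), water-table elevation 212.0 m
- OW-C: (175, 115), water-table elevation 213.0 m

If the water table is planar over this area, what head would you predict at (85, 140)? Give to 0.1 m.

With h = a·x + b·y + c and OW-A as origin, the differences give:
  (-75)·a + 55·b = +0.1
  45·a + 55·b = +1.1
Eliminate b (×55 and ×55, subtract): -6600·a = -55.00 → a = ∂h/∂x = +0.008333
Back-substitute: b = ∂h/∂y = +0.01318.
h(85, 140) = 211.9 + (+0.008333)·(-45) + (+0.01318)·(80) = 211.9 -0.375 +1.055 = 212.580 m.

212.6 m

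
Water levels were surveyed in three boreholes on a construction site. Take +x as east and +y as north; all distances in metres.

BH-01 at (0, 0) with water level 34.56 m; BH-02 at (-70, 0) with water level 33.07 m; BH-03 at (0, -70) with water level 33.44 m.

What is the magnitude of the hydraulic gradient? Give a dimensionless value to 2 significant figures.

∂h/∂x = (33.07 − 34.56) / (-70 − 0) = +0.02129
∂h/∂y = (33.44 − 34.56) / (-70 − 0) = +0.01600
|∇h| = √(0.02129² + 0.01600²) = 0.02663

0.027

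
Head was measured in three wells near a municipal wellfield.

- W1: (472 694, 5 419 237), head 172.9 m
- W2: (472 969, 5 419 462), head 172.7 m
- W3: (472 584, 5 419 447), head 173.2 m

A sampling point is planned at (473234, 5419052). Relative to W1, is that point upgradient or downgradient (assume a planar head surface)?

downgradient

Taking W1 as reference: W2−W1 = (275, 225, -0.2); W3−W1 = (-110, 210, +0.3).
Determinant of the coordinate differences = 275·210 − (-110)·225 = 82500.
∂h/∂x = [(-0.2)·210 − (+0.3)·225] / 82500 = -0.001327
∂h/∂y = [275·(+0.3) − (-110)·(-0.2)] / 82500 = +0.0007333
Head at (473234, 5419052) = 172.9 + (-0.001327)·(540) + (+0.0007333)·(-185) = 172.05 m.
That is lower than the 172.9 m at W1, so the point is downgradient.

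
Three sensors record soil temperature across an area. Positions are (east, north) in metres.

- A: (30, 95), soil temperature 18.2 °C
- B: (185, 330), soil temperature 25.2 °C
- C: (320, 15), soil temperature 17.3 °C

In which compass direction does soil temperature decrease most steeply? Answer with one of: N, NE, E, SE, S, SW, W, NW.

With T = a·x + b·y + c and A as origin, the differences give:
  155·a + 235·b = +7.0
  290·a + (-80)·b = -0.9
Eliminate b (×(-80) and ×235, subtract): -80550·a = -348.50 → a = ∂T/∂x = +0.004327
Back-substitute: b = ∂T/∂y = +0.02693.
Steepest decrease is along −∇f = (-0.004327 E, -0.02693 N) → south.

S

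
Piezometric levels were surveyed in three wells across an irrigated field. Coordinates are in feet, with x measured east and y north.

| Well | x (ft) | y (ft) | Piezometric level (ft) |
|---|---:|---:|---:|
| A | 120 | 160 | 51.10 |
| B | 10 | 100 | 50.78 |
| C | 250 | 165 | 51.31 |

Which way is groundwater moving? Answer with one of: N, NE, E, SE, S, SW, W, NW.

SW

Three-point gradient (reference A): Δ to B = (-110, -60, -0.32), Δ to C = (130, 5, +0.21).
∂h/∂x = +0.001517, ∂h/∂y = +0.002552 (det = 7250).
Flow = −∇h = (-0.001517 east, -0.002552 north), which points southwest.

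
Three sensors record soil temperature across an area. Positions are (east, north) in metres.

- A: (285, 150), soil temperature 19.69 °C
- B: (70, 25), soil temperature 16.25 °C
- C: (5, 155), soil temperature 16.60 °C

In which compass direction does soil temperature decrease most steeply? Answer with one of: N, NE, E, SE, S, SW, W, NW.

Taking A as reference: B−A = (-215, -125, -3.44); C−A = (-280, 5, -3.09).
Determinant of the coordinate differences = (-215)·5 − (-280)·(-125) = -36075.
∂T/∂x = [(-3.44)·5 − (-3.09)·(-125)] / -36075 = +0.01118
∂T/∂y = [(-215)·(-3.09) − (-280)·(-3.44)] / -36075 = +0.008284
Steepest decrease is along −∇f = (-0.01118 E, -0.008284 N) → southwest.

SW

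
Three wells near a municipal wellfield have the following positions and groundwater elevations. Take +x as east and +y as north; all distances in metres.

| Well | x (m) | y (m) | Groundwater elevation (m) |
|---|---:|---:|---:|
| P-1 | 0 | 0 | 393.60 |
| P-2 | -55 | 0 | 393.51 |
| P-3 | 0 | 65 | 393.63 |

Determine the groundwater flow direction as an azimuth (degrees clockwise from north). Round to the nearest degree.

∂h/∂x = (393.51 − 393.60) / (-55 − 0) = +0.001636
∂h/∂y = (393.63 − 393.60) / (65 − 0) = +0.0004615
Flow direction (−∇h) has components (-0.001636 E, -0.0004615 N).
Azimuth = atan2(E, N) = atan2(-0.001636, -0.0004615) = 254.2° ≈ 254°.

254°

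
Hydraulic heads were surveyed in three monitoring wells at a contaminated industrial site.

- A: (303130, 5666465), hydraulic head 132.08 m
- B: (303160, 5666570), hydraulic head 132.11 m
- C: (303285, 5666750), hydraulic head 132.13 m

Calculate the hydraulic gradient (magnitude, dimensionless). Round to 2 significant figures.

Taking A as reference: B−A = (30, 105, +0.03); C−A = (155, 285, +0.05).
Determinant of the coordinate differences = 30·285 − 155·105 = -7725.
∂h/∂x = [(+0.03)·285 − (+0.05)·105] / -7725 = -0.0004272
∂h/∂y = [30·(+0.05) − 155·(+0.03)] / -7725 = +0.0004078
|∇h| = √(-0.0004272² + 0.0004078²) = 0.0005906

0.00059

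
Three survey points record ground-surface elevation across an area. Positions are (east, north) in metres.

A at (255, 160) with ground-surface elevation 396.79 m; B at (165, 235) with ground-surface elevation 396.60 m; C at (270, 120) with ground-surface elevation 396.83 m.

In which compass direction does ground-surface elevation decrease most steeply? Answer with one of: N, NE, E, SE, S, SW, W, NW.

With z = a·x + b·y + c and A as origin, the differences give:
  (-90)·a + 75·b = -0.19
  15·a + (-40)·b = +0.04
Eliminate b (×(-40) and ×75, subtract): 2475·a = 4.600 → a = ∂z/∂x = +0.001859
Back-substitute: b = ∂z/∂y = -0.0003030.
Steepest decrease is along −∇f = (-0.001859 E, +0.0003030 N) → west.

W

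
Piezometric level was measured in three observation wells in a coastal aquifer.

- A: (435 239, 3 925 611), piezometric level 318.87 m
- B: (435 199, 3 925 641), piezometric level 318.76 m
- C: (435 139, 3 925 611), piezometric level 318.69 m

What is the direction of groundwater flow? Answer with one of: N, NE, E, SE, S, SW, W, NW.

With h = a·x + b·y + c and A as origin, the differences give:
  (-40)·a + 30·b = -0.11
  (-100)·a + 0·b = -0.18
Eliminate b (×0 and ×30, subtract): 3000·a = 5.400 → a = ∂h/∂x = +0.001800
Back-substitute: b = ∂h/∂y = -0.001267.
Flow = −∇h = (-0.001800 east, +0.001267 north), which points northwest.

NW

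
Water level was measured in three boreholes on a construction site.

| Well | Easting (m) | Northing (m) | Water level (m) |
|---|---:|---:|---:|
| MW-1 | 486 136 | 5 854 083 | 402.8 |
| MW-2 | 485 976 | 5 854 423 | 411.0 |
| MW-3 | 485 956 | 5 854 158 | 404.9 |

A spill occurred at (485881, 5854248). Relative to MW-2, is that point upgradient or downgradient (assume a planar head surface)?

Three-point gradient (reference MW-1): Δ to MW-2 = (-160, 340, +8.2), Δ to MW-3 = (-180, 75, +2.1).
∂h/∂x = -0.002012, ∂h/∂y = +0.02317 (det = 49200).
Head at (485881, 5854248) = 402.8 + (-0.002012)·(-255) + (+0.02317)·(165) = 407.14 m.
That is lower than the 411.0 m at MW-2, so the point is downgradient.

downgradient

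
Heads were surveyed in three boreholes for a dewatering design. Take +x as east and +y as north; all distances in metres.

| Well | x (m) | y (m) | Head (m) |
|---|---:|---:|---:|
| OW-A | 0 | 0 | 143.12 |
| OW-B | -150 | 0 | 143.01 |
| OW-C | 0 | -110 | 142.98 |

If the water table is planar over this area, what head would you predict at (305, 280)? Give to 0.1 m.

143.7 m

∂h/∂x = (143.01 − 143.12) / (-150 − 0) = +0.0007333
∂h/∂y = (142.98 − 143.12) / (-110 − 0) = +0.001273
h(305, 280) = 143.12 + (+0.0007333)·(305) + (+0.001273)·(280) = 143.12 +0.224 +0.356 = 143.700 m.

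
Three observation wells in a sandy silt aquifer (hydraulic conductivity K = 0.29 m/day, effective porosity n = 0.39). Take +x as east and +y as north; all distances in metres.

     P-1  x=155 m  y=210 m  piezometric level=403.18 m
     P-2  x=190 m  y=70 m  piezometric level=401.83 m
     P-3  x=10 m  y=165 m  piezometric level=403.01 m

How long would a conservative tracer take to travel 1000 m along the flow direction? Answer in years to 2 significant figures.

390 years

With h = a·x + b·y + c and P-1 as origin, the differences give:
  35·a + (-140)·b = -1.35
  (-145)·a + (-45)·b = -0.17
Eliminate b (×(-45) and ×(-140), subtract): -21875·a = 36.950 → a = ∂h/∂x = -0.001689
Back-substitute: b = ∂h/∂y = +0.009221.
|∇h| = √(-0.001689² + 0.009221²) = 0.009374
Seepage velocity v = K·i/n = 0.29 × 0.009374 / 0.39 = 0.00697 m/day.
t = 1000 / 0.00697 = 1.435e+05 days = 393 years.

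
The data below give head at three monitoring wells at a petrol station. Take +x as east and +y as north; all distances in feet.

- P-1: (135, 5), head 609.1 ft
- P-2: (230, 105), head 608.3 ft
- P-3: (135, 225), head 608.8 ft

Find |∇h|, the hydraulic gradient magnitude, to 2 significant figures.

0.0071

With h = a·x + b·y + c and P-1 as origin, the differences give:
  95·a + 100·b = -0.8
  0·a + 220·b = -0.3
Eliminate b (×220 and ×100, subtract): 20900·a = -146.00 → a = ∂h/∂x = -0.006986
Back-substitute: b = ∂h/∂y = -0.001364.
|∇h| = √(-0.006986² + -0.001364²) = 0.007118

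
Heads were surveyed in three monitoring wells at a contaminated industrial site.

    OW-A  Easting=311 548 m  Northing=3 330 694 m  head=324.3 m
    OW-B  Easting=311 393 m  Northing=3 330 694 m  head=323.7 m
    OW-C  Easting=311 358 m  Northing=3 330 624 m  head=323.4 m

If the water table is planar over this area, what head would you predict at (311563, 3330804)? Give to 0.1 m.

324.6 m

With h = a·x + b·y + c and OW-A as origin, the differences give:
  (-155)·a + 0·b = -0.6
  (-190)·a + (-70)·b = -0.9
Eliminate b (×(-70) and ×0, subtract): 10850·a = 42.00 → a = ∂h/∂x = +0.003871
Back-substitute: b = ∂h/∂y = +0.002350.
h(311563, 3330804) = 324.3 + (+0.003871)·(15) + (+0.002350)·(110) = 324.3 +0.058 +0.259 = 324.617 m.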